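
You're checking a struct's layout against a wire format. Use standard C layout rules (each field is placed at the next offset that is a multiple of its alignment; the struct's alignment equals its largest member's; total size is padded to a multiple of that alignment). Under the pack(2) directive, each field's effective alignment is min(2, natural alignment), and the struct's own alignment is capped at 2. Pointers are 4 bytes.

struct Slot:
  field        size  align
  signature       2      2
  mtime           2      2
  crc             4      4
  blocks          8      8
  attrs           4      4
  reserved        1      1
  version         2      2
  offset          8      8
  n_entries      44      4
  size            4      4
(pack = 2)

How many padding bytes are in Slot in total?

@0: signature [2B, align 2] → 2
@2: mtime [2B, align 2] → 4
@4: crc [4B, align 2] → 8
@8: blocks [8B, align 2] → 16
@16: attrs [4B, align 2] → 20
@20: reserved [1B, align 1] → 21
+1 pad (align 2)
@22: version [2B, align 2] → 24
@24: offset [8B, align 2] → 32
@32: n_entries [44B, align 2] → 76
@76: size [4B, align 2] → 80
size 80, align 2
data bytes 79, size 80 → padding 1

1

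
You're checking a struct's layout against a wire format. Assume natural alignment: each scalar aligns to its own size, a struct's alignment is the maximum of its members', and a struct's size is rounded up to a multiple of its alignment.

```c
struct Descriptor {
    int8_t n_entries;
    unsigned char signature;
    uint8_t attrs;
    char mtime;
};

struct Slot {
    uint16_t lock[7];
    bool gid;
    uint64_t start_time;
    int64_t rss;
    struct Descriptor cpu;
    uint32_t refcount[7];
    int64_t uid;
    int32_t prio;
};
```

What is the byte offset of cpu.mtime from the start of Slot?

35

Descriptor: n_entries at 0 (size 1, align 1) → ends 1; signature at 1 (size 1, align 1) → ends 2; attrs at 2 (size 1, align 1) → ends 3; mtime at 3 (size 1, align 1) → ends 4; total 4 bytes, alignment 1
lock at 0 (size 14, align 2) → ends 14
gid at 14 (size 1, align 1) → ends 15
pad 1 to align 8 for start_time
start_time at 16 (size 8, align 8) → ends 24
rss at 24 (size 8, align 8) → ends 32
cpu at 32 (size 4, align 1) → ends 36
within Descriptor: mtime at 3
32 + 3 = 35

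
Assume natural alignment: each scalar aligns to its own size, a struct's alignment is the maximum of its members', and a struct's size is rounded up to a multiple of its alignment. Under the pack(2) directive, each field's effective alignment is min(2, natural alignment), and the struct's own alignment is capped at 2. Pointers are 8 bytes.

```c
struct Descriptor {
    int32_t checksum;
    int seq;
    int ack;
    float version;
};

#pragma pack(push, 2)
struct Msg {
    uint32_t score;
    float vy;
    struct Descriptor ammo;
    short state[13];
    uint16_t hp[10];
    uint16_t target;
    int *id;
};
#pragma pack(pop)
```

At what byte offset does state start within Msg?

24

Descriptor: @0: checksum [4B, align 4] → 4; @4: seq [4B, align 4] → 8; @8: ack [4B, align 4] → 12; @12: version [4B, align 4] → 16; size 16, align 4
@0: score [4B, align 2] → 4
@4: vy [4B, align 2] → 8
@8: ammo [16B, align 2] → 24
@24: state [26B, align 2] → 50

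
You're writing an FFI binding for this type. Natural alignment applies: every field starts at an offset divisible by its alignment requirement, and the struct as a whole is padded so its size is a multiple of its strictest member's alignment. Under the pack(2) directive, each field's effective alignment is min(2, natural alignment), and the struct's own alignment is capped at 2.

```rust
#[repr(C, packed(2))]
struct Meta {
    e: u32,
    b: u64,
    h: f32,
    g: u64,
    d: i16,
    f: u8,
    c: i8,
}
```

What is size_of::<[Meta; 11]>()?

@0: e [4B, align 2] → 4
@4: b [8B, align 2] → 12
@12: h [4B, align 2] → 16
@16: g [8B, align 2] → 24
@24: d [2B, align 2] → 26
@26: f [1B, align 1] → 27
@27: c [1B, align 1] → 28
size 28, align 2
array of 11: 11 × 28 = 308

308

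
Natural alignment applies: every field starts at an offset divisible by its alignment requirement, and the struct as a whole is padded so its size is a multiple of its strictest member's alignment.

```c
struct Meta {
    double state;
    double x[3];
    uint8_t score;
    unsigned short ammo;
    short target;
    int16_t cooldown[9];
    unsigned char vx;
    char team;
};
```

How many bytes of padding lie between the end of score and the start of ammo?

1

@0: state [8B, align 8] → 8
@8: x [24B, align 8] → 32
@32: score [1B, align 1] → 33
+1 pad (align 2)
@34: ammo [2B, align 2] → 36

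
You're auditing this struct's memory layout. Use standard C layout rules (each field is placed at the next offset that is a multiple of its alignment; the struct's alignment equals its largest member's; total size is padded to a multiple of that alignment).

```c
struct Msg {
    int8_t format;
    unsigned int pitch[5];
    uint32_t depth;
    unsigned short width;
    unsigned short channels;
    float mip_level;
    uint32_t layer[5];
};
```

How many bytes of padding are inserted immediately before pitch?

format at 0 (size 1, align 1) → ends 1
pad 3 to align 4 for pitch
pitch at 4 (size 20, align 4) → ends 24

3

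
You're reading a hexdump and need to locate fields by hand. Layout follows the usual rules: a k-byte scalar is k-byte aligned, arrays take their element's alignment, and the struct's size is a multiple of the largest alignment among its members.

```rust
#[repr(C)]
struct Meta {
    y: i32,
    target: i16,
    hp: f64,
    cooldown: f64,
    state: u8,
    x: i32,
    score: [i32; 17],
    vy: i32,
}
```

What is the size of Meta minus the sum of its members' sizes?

@0: y [4B, align 4] → 4
@4: target [2B, align 2] → 6
+2 pad (align 8)
@8: hp [8B, align 8] → 16
@16: cooldown [8B, align 8] → 24
@24: state [1B, align 1] → 25
+3 pad (align 4)
@28: x [4B, align 4] → 32
@32: score [68B, align 4] → 100
@100: vy [4B, align 4] → 104
size 104, align 8
data bytes 99, size 104 → padding 5

5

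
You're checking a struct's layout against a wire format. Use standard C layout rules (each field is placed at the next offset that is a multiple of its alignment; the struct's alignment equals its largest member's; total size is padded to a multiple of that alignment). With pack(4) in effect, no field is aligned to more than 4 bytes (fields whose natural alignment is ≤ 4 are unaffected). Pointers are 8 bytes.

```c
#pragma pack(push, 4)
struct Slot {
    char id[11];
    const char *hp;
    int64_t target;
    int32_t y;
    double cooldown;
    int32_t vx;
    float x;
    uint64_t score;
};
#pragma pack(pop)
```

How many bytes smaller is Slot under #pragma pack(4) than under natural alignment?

natural layout:
  0..11  id  (11B, 1-aligned)
  11..16  -- padding (5B)
  16..24  hp  (8B, 8-aligned)
  24..32  target  (8B, 8-aligned)
  32..36  y  (4B, 4-aligned)
  36..40  -- padding (4B)
  40..48  cooldown  (8B, 8-aligned)
  48..52  vx  (4B, 4-aligned)
  52..56  x  (4B, 4-aligned)
  56..64  score  (8B, 8-aligned)
  sizeof = 64, alignof = 8
packed(4) layout:
  0..11  id  (11B, 1-aligned)
  11..12  -- padding (1B)
  12..20  hp  (8B, 4-aligned)
  20..28  target  (8B, 4-aligned)
  28..32  y  (4B, 4-aligned)
  32..40  cooldown  (8B, 4-aligned)
  40..44  vx  (4B, 4-aligned)
  44..48  x  (4B, 4-aligned)
  48..56  score  (8B, 4-aligned)
  sizeof = 56, alignof = 4
64 − 56 = 8

8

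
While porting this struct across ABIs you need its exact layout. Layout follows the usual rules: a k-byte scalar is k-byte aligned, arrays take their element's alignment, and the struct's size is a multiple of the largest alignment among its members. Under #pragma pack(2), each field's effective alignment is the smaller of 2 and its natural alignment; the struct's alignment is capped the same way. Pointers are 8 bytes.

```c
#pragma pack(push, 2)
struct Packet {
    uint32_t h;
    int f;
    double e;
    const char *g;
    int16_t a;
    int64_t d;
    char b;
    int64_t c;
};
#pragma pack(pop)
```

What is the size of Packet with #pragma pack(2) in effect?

0..4  h  (4B, 2-aligned)
4..8  f  (4B, 2-aligned)
8..16  e  (8B, 2-aligned)
16..24  g  (8B, 2-aligned)
24..26  a  (2B, 2-aligned)
26..34  d  (8B, 2-aligned)
34..35  b  (1B, 1-aligned)
35..36  -- padding (1B)
36..44  c  (8B, 2-aligned)
sizeof = 44, alignof = 2

44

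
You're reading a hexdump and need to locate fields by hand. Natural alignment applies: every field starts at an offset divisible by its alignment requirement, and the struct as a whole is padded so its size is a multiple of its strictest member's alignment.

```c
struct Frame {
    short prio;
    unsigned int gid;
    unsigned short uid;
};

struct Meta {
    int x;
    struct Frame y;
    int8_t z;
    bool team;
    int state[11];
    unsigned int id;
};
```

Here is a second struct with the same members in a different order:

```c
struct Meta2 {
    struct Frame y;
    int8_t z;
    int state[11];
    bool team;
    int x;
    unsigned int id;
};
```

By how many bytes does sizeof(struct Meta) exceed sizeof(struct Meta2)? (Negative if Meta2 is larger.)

-4

Frame: prio at 0 (size 2, align 2) → ends 2; pad 2 to align 4 for gid; gid at 4 (size 4, align 4) → ends 8; uid at 8 (size 2, align 2) → ends 10; tail pad 2 to reach multiple of 4; total 12 bytes, alignment 4
x at 0 (size 4, align 4) → ends 4
y at 4 (size 12, align 4) → ends 16
z at 16 (size 1, align 1) → ends 17
team at 17 (size 1, align 1) → ends 18
pad 2 to align 4 for state
state at 20 (size 44, align 4) → ends 64
id at 64 (size 4, align 4) → ends 68
total 68 bytes, alignment 4
— Meta2 —
y at 0 (size 12, align 4) → ends 12
z at 12 (size 1, align 1) → ends 13
pad 3 to align 4 for state
state at 16 (size 44, align 4) → ends 60
team at 60 (size 1, align 1) → ends 61
pad 3 to align 4 for x
x at 64 (size 4, align 4) → ends 68
id at 68 (size 4, align 4) → ends 72
total 72 bytes, alignment 4
68 − 72 = -4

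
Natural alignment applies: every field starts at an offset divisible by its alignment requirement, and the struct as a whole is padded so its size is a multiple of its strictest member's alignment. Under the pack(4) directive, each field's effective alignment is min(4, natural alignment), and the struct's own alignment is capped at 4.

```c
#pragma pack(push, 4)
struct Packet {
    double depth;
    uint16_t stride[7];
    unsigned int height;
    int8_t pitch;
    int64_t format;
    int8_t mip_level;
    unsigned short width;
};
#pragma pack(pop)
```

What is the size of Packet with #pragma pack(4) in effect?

@0: depth [8B, align 4] → 8
@8: stride [14B, align 2] → 22
+2 pad (align 4)
@24: height [4B, align 4] → 28
@28: pitch [1B, align 1] → 29
+3 pad (align 4)
@32: format [8B, align 4] → 40
@40: mip_level [1B, align 1] → 41
+1 pad (align 2)
@42: width [2B, align 2] → 44
size 44, align 4

44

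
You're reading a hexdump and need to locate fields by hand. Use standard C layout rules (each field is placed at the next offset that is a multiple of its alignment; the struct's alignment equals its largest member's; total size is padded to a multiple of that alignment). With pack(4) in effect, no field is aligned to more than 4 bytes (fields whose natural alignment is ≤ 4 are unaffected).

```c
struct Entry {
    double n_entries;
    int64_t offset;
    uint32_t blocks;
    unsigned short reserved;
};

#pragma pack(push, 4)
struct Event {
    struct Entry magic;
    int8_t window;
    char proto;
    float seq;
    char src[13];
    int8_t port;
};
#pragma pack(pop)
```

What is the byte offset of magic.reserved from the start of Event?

Entry: n_entries at 0 (size 8, align 8) → ends 8; offset at 8 (size 8, align 8) → ends 16; blocks at 16 (size 4, align 4) → ends 20; reserved at 20 (size 2, align 2) → ends 22; tail pad 2 to reach multiple of 8; total 24 bytes, alignment 8
magic at 0 (size 24, align 4) → ends 24
within Entry: reserved at 20
0 + 20 = 20

20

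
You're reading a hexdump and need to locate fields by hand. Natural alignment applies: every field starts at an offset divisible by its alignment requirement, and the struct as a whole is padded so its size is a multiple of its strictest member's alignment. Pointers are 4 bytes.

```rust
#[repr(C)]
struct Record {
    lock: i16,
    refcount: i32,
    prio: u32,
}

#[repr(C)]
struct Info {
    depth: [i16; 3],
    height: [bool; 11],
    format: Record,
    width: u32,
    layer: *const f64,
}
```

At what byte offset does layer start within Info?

36

Record: lock at 0 (size 2, align 2) → ends 2; pad 2 to align 4 for refcount; refcount at 4 (size 4, align 4) → ends 8; prio at 8 (size 4, align 4) → ends 12; total 12 bytes, alignment 4
depth at 0 (size 6, align 2) → ends 6
height at 6 (size 11, align 1) → ends 17
pad 3 to align 4 for format
format at 20 (size 12, align 4) → ends 32
width at 32 (size 4, align 4) → ends 36
layer at 36 (size 4, align 4) → ends 40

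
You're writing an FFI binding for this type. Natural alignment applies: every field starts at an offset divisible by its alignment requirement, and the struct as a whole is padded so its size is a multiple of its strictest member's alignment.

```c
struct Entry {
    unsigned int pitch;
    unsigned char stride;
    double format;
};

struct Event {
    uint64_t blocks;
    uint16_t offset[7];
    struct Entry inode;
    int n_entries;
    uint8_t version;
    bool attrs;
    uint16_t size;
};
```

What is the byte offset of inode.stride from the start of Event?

28

Entry: @0: pitch [4B, align 4] → 4; @4: stride [1B, align 1] → 5; +3 pad (align 8); @8: format [8B, align 8] → 16; size 16, align 8
@0: blocks [8B, align 8] → 8
@8: offset [14B, align 2] → 22
+2 pad (align 8)
@24: inode [16B, align 8] → 40
within Entry: stride at 4
24 + 4 = 28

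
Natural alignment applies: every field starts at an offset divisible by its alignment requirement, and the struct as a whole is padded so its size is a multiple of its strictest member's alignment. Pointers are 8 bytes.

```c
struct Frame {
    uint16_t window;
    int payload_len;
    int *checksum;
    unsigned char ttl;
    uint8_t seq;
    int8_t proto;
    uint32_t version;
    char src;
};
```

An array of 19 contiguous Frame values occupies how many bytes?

window at 0 (size 2, align 2) → ends 2
pad 2 to align 4 for payload_len
payload_len at 4 (size 4, align 4) → ends 8
checksum at 8 (size 8, align 8) → ends 16
ttl at 16 (size 1, align 1) → ends 17
seq at 17 (size 1, align 1) → ends 18
proto at 18 (size 1, align 1) → ends 19
pad 1 to align 4 for version
version at 20 (size 4, align 4) → ends 24
src at 24 (size 1, align 1) → ends 25
tail pad 7 to reach multiple of 8
total 32 bytes, alignment 8
array of 19: 19 × 32 = 608

608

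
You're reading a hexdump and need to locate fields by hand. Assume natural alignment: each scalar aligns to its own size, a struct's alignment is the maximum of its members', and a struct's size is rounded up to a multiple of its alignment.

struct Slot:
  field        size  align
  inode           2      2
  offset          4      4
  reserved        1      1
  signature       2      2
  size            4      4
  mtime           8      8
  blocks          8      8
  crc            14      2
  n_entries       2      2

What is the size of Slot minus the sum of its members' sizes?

@0: inode [2B, align 2] → 2
+2 pad (align 4)
@4: offset [4B, align 4] → 8
@8: reserved [1B, align 1] → 9
+1 pad (align 2)
@10: signature [2B, align 2] → 12
@12: size [4B, align 4] → 16
@16: mtime [8B, align 8] → 24
@24: blocks [8B, align 8] → 32
@32: crc [14B, align 2] → 46
@46: n_entries [2B, align 2] → 48
size 48, align 8
data bytes 45, size 48 → padding 3

3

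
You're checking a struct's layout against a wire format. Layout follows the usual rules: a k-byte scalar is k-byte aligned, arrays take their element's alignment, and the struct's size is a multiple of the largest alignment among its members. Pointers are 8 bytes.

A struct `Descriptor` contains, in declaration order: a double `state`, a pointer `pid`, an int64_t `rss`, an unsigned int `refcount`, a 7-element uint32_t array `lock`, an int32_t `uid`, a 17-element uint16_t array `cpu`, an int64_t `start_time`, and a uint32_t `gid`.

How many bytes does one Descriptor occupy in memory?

112 bytes

0..8  state  (8B, 8-aligned)
8..16  pid  (8B, 8-aligned)
16..24  rss  (8B, 8-aligned)
24..28  refcount  (4B, 4-aligned)
28..56  lock  (28B, 4-aligned)
56..60  uid  (4B, 4-aligned)
60..94  cpu  (34B, 2-aligned)
94..96  -- padding (2B)
96..104  start_time  (8B, 8-aligned)
104..108  gid  (4B, 4-aligned)
108..112  -- tail padding (4B)
sizeof = 112, alignof = 8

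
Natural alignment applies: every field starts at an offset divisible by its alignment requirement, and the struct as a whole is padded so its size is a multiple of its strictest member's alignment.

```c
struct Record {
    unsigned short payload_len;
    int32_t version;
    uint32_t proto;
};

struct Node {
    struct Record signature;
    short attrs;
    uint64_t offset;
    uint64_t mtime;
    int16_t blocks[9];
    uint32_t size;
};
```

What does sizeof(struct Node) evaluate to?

Record: payload_len at 0 (size 2, align 2) → ends 2; pad 2 to align 4 for version; version at 4 (size 4, align 4) → ends 8; proto at 8 (size 4, align 4) → ends 12; total 12 bytes, alignment 4
signature at 0 (size 12, align 4) → ends 12
attrs at 12 (size 2, align 2) → ends 14
pad 2 to align 8 for offset
offset at 16 (size 8, align 8) → ends 24
mtime at 24 (size 8, align 8) → ends 32
blocks at 32 (size 18, align 2) → ends 50
pad 2 to align 4 for size
size at 52 (size 4, align 4) → ends 56
total 56 bytes, alignment 8

56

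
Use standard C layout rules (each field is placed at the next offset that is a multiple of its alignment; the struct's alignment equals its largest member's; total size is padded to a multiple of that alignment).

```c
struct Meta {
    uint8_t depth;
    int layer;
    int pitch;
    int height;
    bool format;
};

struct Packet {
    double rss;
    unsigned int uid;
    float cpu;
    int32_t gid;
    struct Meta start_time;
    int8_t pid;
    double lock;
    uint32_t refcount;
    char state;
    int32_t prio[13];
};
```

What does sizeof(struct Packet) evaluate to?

Meta: depth at 0 (size 1, align 1) → ends 1; pad 3 to align 4 for layer; layer at 4 (size 4, align 4) → ends 8; pitch at 8 (size 4, align 4) → ends 12; height at 12 (size 4, align 4) → ends 16; format at 16 (size 1, align 1) → ends 17; tail pad 3 to reach multiple of 4; total 20 bytes, alignment 4
rss at 0 (size 8, align 8) → ends 8
uid at 8 (size 4, align 4) → ends 12
cpu at 12 (size 4, align 4) → ends 16
gid at 16 (size 4, align 4) → ends 20
start_time at 20 (size 20, align 4) → ends 40
pid at 40 (size 1, align 1) → ends 41
pad 7 to align 8 for lock
lock at 48 (size 8, align 8) → ends 56
refcount at 56 (size 4, align 4) → ends 60
state at 60 (size 1, align 1) → ends 61
pad 3 to align 4 for prio
prio at 64 (size 52, align 4) → ends 116
tail pad 4 to reach multiple of 8
total 120 bytes, alignment 8

120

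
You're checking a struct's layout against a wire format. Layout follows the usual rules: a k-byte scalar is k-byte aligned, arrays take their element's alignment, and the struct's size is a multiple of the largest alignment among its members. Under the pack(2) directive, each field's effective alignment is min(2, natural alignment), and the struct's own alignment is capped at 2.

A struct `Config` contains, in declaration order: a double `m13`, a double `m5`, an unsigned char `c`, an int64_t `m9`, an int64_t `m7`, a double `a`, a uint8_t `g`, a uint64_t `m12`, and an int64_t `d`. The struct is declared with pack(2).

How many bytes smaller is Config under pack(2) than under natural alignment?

natural layout:
  m13 at 0 (size 8, align 8) → ends 8
  m5 at 8 (size 8, align 8) → ends 16
  c at 16 (size 1, align 1) → ends 17
  pad 7 to align 8 for m9
  m9 at 24 (size 8, align 8) → ends 32
  m7 at 32 (size 8, align 8) → ends 40
  a at 40 (size 8, align 8) → ends 48
  g at 48 (size 1, align 1) → ends 49
  pad 7 to align 8 for m12
  m12 at 56 (size 8, align 8) → ends 64
  d at 64 (size 8, align 8) → ends 72
  total 72 bytes, alignment 8
packed(2) layout:
  m13 at 0 (size 8, align 2) → ends 8
  m5 at 8 (size 8, align 2) → ends 16
  c at 16 (size 1, align 1) → ends 17
  pad 1 to align 2 for m9
  m9 at 18 (size 8, align 2) → ends 26
  m7 at 26 (size 8, align 2) → ends 34
  a at 34 (size 8, align 2) → ends 42
  g at 42 (size 1, align 1) → ends 43
  pad 1 to align 2 for m12
  m12 at 44 (size 8, align 2) → ends 52
  d at 52 (size 8, align 2) → ends 60
  total 60 bytes, alignment 2
72 − 60 = 12

12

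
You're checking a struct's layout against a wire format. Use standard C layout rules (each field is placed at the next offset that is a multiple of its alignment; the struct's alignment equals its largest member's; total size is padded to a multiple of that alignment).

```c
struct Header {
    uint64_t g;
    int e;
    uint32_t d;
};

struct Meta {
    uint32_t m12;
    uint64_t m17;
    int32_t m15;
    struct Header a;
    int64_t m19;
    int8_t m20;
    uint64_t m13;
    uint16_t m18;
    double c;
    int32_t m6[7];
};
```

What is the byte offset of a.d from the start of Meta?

36

Header: @0: g [8B, align 8] → 8; @8: e [4B, align 4] → 12; @12: d [4B, align 4] → 16; size 16, align 8
@0: m12 [4B, align 4] → 4
+4 pad (align 8)
@8: m17 [8B, align 8] → 16
@16: m15 [4B, align 4] → 20
+4 pad (align 8)
@24: a [16B, align 8] → 40
within Header: d at 12
24 + 12 = 36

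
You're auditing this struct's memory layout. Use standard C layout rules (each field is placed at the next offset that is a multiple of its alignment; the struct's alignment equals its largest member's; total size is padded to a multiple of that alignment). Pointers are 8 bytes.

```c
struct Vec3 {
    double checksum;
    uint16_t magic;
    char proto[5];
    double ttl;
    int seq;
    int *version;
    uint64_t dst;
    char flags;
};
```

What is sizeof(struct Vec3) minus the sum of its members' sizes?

12

checksum at 0 (size 8, align 8) → ends 8
magic at 8 (size 2, align 2) → ends 10
proto at 10 (size 5, align 1) → ends 15
pad 1 to align 8 for ttl
ttl at 16 (size 8, align 8) → ends 24
seq at 24 (size 4, align 4) → ends 28
pad 4 to align 8 for version
version at 32 (size 8, align 8) → ends 40
dst at 40 (size 8, align 8) → ends 48
flags at 48 (size 1, align 1) → ends 49
tail pad 7 to reach multiple of 8
total 56 bytes, alignment 8
data bytes 44, size 56 → padding 12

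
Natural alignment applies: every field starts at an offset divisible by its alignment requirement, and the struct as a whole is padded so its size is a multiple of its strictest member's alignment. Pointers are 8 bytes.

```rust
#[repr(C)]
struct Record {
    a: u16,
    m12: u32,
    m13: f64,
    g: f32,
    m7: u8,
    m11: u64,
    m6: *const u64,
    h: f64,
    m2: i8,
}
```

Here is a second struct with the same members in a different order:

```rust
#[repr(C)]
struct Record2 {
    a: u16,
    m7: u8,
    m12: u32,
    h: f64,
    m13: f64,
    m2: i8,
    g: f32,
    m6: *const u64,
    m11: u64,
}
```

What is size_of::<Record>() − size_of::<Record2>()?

@0: a [2B, align 2] → 2
+2 pad (align 4)
@4: m12 [4B, align 4] → 8
@8: m13 [8B, align 8] → 16
@16: g [4B, align 4] → 20
@20: m7 [1B, align 1] → 21
+3 pad (align 8)
@24: m11 [8B, align 8] → 32
@32: m6 [8B, align 8] → 40
@40: h [8B, align 8] → 48
@48: m2 [1B, align 1] → 49
+7 tail pad (align 8)
size 56, align 8
— Record2 —
@0: a [2B, align 2] → 2
@2: m7 [1B, align 1] → 3
+1 pad (align 4)
@4: m12 [4B, align 4] → 8
@8: h [8B, align 8] → 16
@16: m13 [8B, align 8] → 24
@24: m2 [1B, align 1] → 25
+3 pad (align 4)
@28: g [4B, align 4] → 32
@32: m6 [8B, align 8] → 40
@40: m11 [8B, align 8] → 48
size 48, align 8
56 − 48 = 8

8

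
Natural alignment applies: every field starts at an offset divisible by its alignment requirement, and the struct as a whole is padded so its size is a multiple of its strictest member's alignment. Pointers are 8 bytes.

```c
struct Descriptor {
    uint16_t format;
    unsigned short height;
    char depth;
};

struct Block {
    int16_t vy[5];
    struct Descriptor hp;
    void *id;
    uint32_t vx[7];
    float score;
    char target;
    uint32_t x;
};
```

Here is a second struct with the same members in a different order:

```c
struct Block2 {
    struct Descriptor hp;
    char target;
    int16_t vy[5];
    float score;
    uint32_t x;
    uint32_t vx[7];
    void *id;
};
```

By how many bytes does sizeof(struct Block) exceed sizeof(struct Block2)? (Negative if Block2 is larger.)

Descriptor: @0: format [2B, align 2] → 2; @2: height [2B, align 2] → 4; @4: depth [1B, align 1] → 5; +1 tail pad (align 2); size 6, align 2
@0: vy [10B, align 2] → 10
@10: hp [6B, align 2] → 16
@16: id [8B, align 8] → 24
@24: vx [28B, align 4] → 52
@52: score [4B, align 4] → 56
@56: target [1B, align 1] → 57
+3 pad (align 4)
@60: x [4B, align 4] → 64
size 64, align 8
— Block2 —
@0: hp [6B, align 2] → 6
@6: target [1B, align 1] → 7
+1 pad (align 2)
@8: vy [10B, align 2] → 18
+2 pad (align 4)
@20: score [4B, align 4] → 24
@24: x [4B, align 4] → 28
@28: vx [28B, align 4] → 56
@56: id [8B, align 8] → 64
size 64, align 8
64 − 64 = 0

0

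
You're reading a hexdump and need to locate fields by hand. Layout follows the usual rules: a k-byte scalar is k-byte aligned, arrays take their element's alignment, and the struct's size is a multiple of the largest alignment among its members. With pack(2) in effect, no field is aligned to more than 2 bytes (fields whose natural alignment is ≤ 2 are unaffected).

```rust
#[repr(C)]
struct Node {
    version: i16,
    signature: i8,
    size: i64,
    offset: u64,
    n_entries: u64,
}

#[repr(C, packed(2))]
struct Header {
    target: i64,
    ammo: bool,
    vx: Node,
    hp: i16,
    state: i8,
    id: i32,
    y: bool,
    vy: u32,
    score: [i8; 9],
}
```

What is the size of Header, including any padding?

Node: 0..2  version  (2B, 2-aligned); 2..3  signature  (1B, 1-aligned); 3..8  -- padding (5B); 8..16  size  (8B, 8-aligned); 16..24  offset  (8B, 8-aligned); 24..32  n_entries  (8B, 8-aligned); sizeof = 32, alignof = 8
0..8  target  (8B, 2-aligned)
8..9  ammo  (1B, 1-aligned)
9..10  -- padding (1B)
10..42  vx  (32B, 2-aligned)
42..44  hp  (2B, 2-aligned)
44..45  state  (1B, 1-aligned)
45..46  -- padding (1B)
46..50  id  (4B, 2-aligned)
50..51  y  (1B, 1-aligned)
51..52  -- padding (1B)
52..56  vy  (4B, 2-aligned)
56..65  score  (9B, 1-aligned)
65..66  -- tail padding (1B)
sizeof = 66, alignof = 2

66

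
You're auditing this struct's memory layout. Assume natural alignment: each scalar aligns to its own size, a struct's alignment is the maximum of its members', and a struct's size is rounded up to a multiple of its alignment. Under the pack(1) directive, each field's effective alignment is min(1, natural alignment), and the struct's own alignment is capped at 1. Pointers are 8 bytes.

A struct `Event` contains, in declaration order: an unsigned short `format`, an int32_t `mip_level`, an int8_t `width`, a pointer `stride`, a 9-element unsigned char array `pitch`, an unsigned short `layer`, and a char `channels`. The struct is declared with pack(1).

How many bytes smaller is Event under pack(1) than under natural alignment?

13

natural layout:
  @0: format [2B, align 2] → 2
  +2 pad (align 4)
  @4: mip_level [4B, align 4] → 8
  @8: width [1B, align 1] → 9
  +7 pad (align 8)
  @16: stride [8B, align 8] → 24
  @24: pitch [9B, align 1] → 33
  +1 pad (align 2)
  @34: layer [2B, align 2] → 36
  @36: channels [1B, align 1] → 37
  +3 tail pad (align 8)
  size 40, align 8
packed(1) layout:
  @0: format [2B, align 1] → 2
  @2: mip_level [4B, align 1] → 6
  @6: width [1B, align 1] → 7
  @7: stride [8B, align 1] → 15
  @15: pitch [9B, align 1] → 24
  @24: layer [2B, align 1] → 26
  @26: channels [1B, align 1] → 27
  size 27, align 1
40 − 27 = 13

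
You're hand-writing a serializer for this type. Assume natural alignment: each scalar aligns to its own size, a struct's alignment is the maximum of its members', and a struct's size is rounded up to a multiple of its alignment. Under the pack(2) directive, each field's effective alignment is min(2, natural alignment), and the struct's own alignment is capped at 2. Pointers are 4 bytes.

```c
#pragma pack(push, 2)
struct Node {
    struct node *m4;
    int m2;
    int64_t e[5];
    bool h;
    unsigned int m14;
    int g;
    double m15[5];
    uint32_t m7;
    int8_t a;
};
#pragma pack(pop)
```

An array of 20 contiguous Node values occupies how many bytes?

2080

@0: m4 [4B, align 2] → 4
@4: m2 [4B, align 2] → 8
@8: e [40B, align 2] → 48
@48: h [1B, align 1] → 49
+1 pad (align 2)
@50: m14 [4B, align 2] → 54
@54: g [4B, align 2] → 58
@58: m15 [40B, align 2] → 98
@98: m7 [4B, align 2] → 102
@102: a [1B, align 1] → 103
+1 tail pad (align 2)
size 104, align 2
array of 20: 20 × 104 = 2080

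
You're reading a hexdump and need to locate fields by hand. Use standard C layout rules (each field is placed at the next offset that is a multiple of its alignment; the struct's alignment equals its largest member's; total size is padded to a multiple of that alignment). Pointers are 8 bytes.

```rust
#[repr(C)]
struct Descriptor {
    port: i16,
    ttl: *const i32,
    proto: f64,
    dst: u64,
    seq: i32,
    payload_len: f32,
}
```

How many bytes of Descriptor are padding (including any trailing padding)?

@0: port [2B, align 2] → 2
+6 pad (align 8)
@8: ttl [8B, align 8] → 16
@16: proto [8B, align 8] → 24
@24: dst [8B, align 8] → 32
@32: seq [4B, align 4] → 36
@36: payload_len [4B, align 4] → 40
size 40, align 8
data bytes 34, size 40 → padding 6

6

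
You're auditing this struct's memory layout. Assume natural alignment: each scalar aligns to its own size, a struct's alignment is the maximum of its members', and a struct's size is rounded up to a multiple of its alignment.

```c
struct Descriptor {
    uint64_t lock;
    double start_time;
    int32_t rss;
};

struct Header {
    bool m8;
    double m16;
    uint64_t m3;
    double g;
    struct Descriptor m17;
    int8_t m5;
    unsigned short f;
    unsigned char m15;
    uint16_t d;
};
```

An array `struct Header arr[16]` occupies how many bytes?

1024

Descriptor: 0..8  lock  (8B, 8-aligned); 8..16  start_time  (8B, 8-aligned); 16..20  rss  (4B, 4-aligned); 20..24  -- tail padding (4B); sizeof = 24, alignof = 8
0..1  m8  (1B, 1-aligned)
1..8  -- padding (7B)
8..16  m16  (8B, 8-aligned)
16..24  m3  (8B, 8-aligned)
24..32  g  (8B, 8-aligned)
32..56  m17  (24B, 8-aligned)
56..57  m5  (1B, 1-aligned)
57..58  -- padding (1B)
58..60  f  (2B, 2-aligned)
60..61  m15  (1B, 1-aligned)
61..62  -- padding (1B)
62..64  d  (2B, 2-aligned)
sizeof = 64, alignof = 8
array of 16: 16 × 64 = 1024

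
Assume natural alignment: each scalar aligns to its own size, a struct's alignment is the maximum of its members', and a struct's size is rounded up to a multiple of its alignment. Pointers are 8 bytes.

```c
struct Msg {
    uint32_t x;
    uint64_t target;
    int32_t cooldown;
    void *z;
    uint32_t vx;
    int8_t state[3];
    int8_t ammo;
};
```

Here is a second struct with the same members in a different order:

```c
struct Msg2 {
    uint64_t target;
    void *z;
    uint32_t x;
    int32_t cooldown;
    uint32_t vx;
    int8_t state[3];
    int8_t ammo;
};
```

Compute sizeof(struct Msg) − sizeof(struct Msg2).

x at 0 (size 4, align 4) → ends 4
pad 4 to align 8 for target
target at 8 (size 8, align 8) → ends 16
cooldown at 16 (size 4, align 4) → ends 20
pad 4 to align 8 for z
z at 24 (size 8, align 8) → ends 32
vx at 32 (size 4, align 4) → ends 36
state at 36 (size 3, align 1) → ends 39
ammo at 39 (size 1, align 1) → ends 40
total 40 bytes, alignment 8
— Msg2 —
target at 0 (size 8, align 8) → ends 8
z at 8 (size 8, align 8) → ends 16
x at 16 (size 4, align 4) → ends 20
cooldown at 20 (size 4, align 4) → ends 24
vx at 24 (size 4, align 4) → ends 28
state at 28 (size 3, align 1) → ends 31
ammo at 31 (size 1, align 1) → ends 32
total 32 bytes, alignment 8
40 − 32 = 8

8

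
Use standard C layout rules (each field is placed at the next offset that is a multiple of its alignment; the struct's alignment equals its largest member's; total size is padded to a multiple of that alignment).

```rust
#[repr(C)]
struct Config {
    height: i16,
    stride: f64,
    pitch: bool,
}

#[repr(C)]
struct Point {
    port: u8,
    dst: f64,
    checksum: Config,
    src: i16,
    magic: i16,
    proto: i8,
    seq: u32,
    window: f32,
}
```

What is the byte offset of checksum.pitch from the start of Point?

Config: @0: height [2B, align 2] → 2; +6 pad (align 8); @8: stride [8B, align 8] → 16; @16: pitch [1B, align 1] → 17; +7 tail pad (align 8); size 24, align 8
@0: port [1B, align 1] → 1
+7 pad (align 8)
@8: dst [8B, align 8] → 16
@16: checksum [24B, align 8] → 40
within Config: pitch at 16
16 + 16 = 32

32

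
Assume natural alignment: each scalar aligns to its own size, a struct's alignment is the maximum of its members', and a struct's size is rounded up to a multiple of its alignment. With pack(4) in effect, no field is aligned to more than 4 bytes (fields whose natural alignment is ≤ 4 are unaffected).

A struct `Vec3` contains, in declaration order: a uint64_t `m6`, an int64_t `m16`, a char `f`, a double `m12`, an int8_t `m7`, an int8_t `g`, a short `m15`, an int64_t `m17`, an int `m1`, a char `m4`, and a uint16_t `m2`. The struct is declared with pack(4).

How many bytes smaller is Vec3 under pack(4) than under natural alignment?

8

natural layout:
  0..8  m6  (8B, 8-aligned)
  8..16  m16  (8B, 8-aligned)
  16..17  f  (1B, 1-aligned)
  17..24  -- padding (7B)
  24..32  m12  (8B, 8-aligned)
  32..33  m7  (1B, 1-aligned)
  33..34  g  (1B, 1-aligned)
  34..36  m15  (2B, 2-aligned)
  36..40  -- padding (4B)
  40..48  m17  (8B, 8-aligned)
  48..52  m1  (4B, 4-aligned)
  52..53  m4  (1B, 1-aligned)
  53..54  -- padding (1B)
  54..56  m2  (2B, 2-aligned)
  sizeof = 56, alignof = 8
packed(4) layout:
  0..8  m6  (8B, 4-aligned)
  8..16  m16  (8B, 4-aligned)
  16..17  f  (1B, 1-aligned)
  17..20  -- padding (3B)
  20..28  m12  (8B, 4-aligned)
  28..29  m7  (1B, 1-aligned)
  29..30  g  (1B, 1-aligned)
  30..32  m15  (2B, 2-aligned)
  32..40  m17  (8B, 4-aligned)
  40..44  m1  (4B, 4-aligned)
  44..45  m4  (1B, 1-aligned)
  45..46  -- padding (1B)
  46..48  m2  (2B, 2-aligned)
  sizeof = 48, alignof = 4
56 − 48 = 8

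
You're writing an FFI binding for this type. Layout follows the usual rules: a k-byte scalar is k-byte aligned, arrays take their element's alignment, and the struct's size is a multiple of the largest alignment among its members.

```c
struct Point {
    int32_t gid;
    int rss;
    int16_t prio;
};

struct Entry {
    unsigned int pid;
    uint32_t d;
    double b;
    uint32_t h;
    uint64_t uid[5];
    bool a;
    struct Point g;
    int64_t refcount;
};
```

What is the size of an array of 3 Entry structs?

264

Point: @0: gid [4B, align 4] → 4; @4: rss [4B, align 4] → 8; @8: prio [2B, align 2] → 10; +2 tail pad (align 4); size 12, align 4
@0: pid [4B, align 4] → 4
@4: d [4B, align 4] → 8
@8: b [8B, align 8] → 16
@16: h [4B, align 4] → 20
+4 pad (align 8)
@24: uid [40B, align 8] → 64
@64: a [1B, align 1] → 65
+3 pad (align 4)
@68: g [12B, align 4] → 80
@80: refcount [8B, align 8] → 88
size 88, align 8
array of 3: 3 × 88 = 264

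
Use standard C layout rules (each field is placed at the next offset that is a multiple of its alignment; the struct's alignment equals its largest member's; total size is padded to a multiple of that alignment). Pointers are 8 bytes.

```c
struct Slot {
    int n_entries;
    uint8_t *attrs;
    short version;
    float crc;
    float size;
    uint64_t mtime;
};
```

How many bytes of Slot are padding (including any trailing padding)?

10

0..4  n_entries  (4B, 4-aligned)
4..8  -- padding (4B)
8..16  attrs  (8B, 8-aligned)
16..18  version  (2B, 2-aligned)
18..20  -- padding (2B)
20..24  crc  (4B, 4-aligned)
24..28  size  (4B, 4-aligned)
28..32  -- padding (4B)
32..40  mtime  (8B, 8-aligned)
sizeof = 40, alignof = 8
data bytes 30, size 40 → padding 10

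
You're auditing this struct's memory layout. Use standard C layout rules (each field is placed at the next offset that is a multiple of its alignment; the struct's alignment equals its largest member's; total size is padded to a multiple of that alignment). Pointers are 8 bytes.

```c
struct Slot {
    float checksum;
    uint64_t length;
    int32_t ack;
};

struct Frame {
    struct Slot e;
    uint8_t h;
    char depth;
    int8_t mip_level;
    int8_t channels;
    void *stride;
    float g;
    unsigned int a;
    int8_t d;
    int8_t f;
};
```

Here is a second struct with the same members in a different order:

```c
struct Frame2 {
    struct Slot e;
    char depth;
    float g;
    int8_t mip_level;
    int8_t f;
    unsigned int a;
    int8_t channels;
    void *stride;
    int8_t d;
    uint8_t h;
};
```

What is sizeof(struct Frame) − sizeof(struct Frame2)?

-8

Slot: checksum at 0 (size 4, align 4) → ends 4; pad 4 to align 8 for length; length at 8 (size 8, align 8) → ends 16; ack at 16 (size 4, align 4) → ends 20; tail pad 4 to reach multiple of 8; total 24 bytes, alignment 8
e at 0 (size 24, align 8) → ends 24
h at 24 (size 1, align 1) → ends 25
depth at 25 (size 1, align 1) → ends 26
mip_level at 26 (size 1, align 1) → ends 27
channels at 27 (size 1, align 1) → ends 28
pad 4 to align 8 for stride
stride at 32 (size 8, align 8) → ends 40
g at 40 (size 4, align 4) → ends 44
a at 44 (size 4, align 4) → ends 48
d at 48 (size 1, align 1) → ends 49
f at 49 (size 1, align 1) → ends 50
tail pad 6 to reach multiple of 8
total 56 bytes, alignment 8
— Frame2 —
e at 0 (size 24, align 8) → ends 24
depth at 24 (size 1, align 1) → ends 25
pad 3 to align 4 for g
g at 28 (size 4, align 4) → ends 32
mip_level at 32 (size 1, align 1) → ends 33
f at 33 (size 1, align 1) → ends 34
pad 2 to align 4 for a
a at 36 (size 4, align 4) → ends 40
channels at 40 (size 1, align 1) → ends 41
pad 7 to align 8 for stride
stride at 48 (size 8, align 8) → ends 56
d at 56 (size 1, align 1) → ends 57
h at 57 (size 1, align 1) → ends 58
tail pad 6 to reach multiple of 8
total 64 bytes, alignment 8
56 − 64 = -8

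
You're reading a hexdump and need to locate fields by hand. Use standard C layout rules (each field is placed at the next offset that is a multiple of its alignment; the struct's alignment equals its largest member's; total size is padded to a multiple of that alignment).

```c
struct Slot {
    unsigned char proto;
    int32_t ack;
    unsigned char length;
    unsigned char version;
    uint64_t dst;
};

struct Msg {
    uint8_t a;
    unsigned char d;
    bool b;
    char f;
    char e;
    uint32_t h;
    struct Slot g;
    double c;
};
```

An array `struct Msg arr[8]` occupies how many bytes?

384

Slot: 0..1  proto  (1B, 1-aligned); 1..4  -- padding (3B); 4..8  ack  (4B, 4-aligned); 8..9  length  (1B, 1-aligned); 9..10  version  (1B, 1-aligned); 10..16  -- padding (6B); 16..24  dst  (8B, 8-aligned); sizeof = 24, alignof = 8
0..1  a  (1B, 1-aligned)
1..2  d  (1B, 1-aligned)
2..3  b  (1B, 1-aligned)
3..4  f  (1B, 1-aligned)
4..5  e  (1B, 1-aligned)
5..8  -- padding (3B)
8..12  h  (4B, 4-aligned)
12..16  -- padding (4B)
16..40  g  (24B, 8-aligned)
40..48  c  (8B, 8-aligned)
sizeof = 48, alignof = 8
array of 8: 8 × 48 = 384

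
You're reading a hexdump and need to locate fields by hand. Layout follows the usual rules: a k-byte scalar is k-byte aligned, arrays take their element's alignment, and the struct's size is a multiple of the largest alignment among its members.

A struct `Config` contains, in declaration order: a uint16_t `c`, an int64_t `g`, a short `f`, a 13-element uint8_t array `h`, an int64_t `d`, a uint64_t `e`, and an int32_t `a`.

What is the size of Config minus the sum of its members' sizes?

0..2  c  (2B, 2-aligned)
2..8  -- padding (6B)
8..16  g  (8B, 8-aligned)
16..18  f  (2B, 2-aligned)
18..31  h  (13B, 1-aligned)
31..32  -- padding (1B)
32..40  d  (8B, 8-aligned)
40..48  e  (8B, 8-aligned)
48..52  a  (4B, 4-aligned)
52..56  -- tail padding (4B)
sizeof = 56, alignof = 8
data bytes 45, size 56 → padding 11

11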